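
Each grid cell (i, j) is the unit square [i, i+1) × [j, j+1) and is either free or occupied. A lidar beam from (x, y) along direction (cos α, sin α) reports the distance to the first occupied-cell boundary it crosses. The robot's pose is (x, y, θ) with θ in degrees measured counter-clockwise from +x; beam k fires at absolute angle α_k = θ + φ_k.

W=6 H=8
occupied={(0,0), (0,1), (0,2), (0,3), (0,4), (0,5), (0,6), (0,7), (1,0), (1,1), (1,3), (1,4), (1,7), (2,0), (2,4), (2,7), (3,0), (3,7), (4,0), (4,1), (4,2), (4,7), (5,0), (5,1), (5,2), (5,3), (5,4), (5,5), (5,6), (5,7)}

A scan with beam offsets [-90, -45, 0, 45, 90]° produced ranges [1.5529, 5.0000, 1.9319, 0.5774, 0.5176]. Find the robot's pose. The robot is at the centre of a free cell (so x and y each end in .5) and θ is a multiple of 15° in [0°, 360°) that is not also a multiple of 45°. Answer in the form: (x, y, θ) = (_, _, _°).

Enumerate (i+0.5, j+0.5, θ) over the 18 free cells and 16 admissible headings. For each, cast all 5 beams and compare to the given ranges.
  (1.5, 6.5, 60°): beam 1 = 4.0415 ≠ 1.5529 ✗
  (1.5, 2.5, 60°): beam 1 = 2.8868 ≠ 1.5529 ✗
  (3.5, 1.5, 150°): beam 1 = 1.0000 ≠ 1.5529 ✗
  …
  (2.5, 1.5, 105°): r_1=1.5529, r_2=5.0000, r_3=1.9319, r_4=0.5774, r_5=0.5176 — all match ✓
Only this pose fits every beam.

(x, y, θ) = (2.5, 1.5, 105°)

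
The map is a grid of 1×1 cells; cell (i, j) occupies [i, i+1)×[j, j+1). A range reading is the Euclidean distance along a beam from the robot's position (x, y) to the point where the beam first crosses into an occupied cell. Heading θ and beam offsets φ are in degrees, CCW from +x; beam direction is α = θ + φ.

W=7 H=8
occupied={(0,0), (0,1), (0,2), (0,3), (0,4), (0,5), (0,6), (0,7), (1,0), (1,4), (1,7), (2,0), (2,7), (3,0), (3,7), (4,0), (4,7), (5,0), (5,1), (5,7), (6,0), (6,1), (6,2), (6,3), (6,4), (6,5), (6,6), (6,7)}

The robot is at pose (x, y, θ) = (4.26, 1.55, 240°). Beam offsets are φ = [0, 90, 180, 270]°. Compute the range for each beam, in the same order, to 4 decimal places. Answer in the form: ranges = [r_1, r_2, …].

ranges = [0.6351, 0.8545, 3.4800, 3.7643]

beam 1: φ=0°, α=240°
  d=(-0.5000,-0.8660)  start (4,1)  tX=0.5200 tY=0.6351  stride 1/|dx|=2.0000 1/|dy|=1.1547
    cross x-line → (3,1), t=0.5200
    cross y-line → (3,0), t=0.6351 (wall)
  → r_1 = 0.6351
beam 2: φ=90°, α=330°
  d=(0.8660,-0.5000)  start (4,1)  tX=0.8545 tY=1.1000  stride 1/|dx|=1.1547 1/|dy|=2.0000
    cross x-line → (5,1), t=0.8545 (wall)
  → r_2 = 0.8545
beam 3: φ=180°, α=60°
  d=(0.5000,0.8660)  start (4,1)  tX=1.4800 tY=0.5196  stride 1/|dx|=2.0000 1/|dy|=1.1547
    cross y-line → (4,2), t=0.5196
    cross x-line → (5,2), t=1.4800
    cross y-line → (5,3), t=1.6743
    cross y-line → (5,4), t=2.8290
    cross x-line → (6,4), t=3.4800 (wall)
  → r_3 = 3.4800
beam 4: φ=270°, α=150°
  d=(-0.8660,0.5000)  start (4,1)  tX=0.3002 tY=0.9000  stride 1/|dx|=1.1547 1/|dy|=2.0000
    cross x-line → (3,1), t=0.3002
    cross y-line → (3,2), t=0.9000
    cross x-line → (2,2), t=1.4549
    cross x-line → (1,2), t=2.6096
    cross y-line → (1,3), t=2.9000
    cross x-line → (0,3), t=3.7643 (wall)
  → r_4 = 3.7643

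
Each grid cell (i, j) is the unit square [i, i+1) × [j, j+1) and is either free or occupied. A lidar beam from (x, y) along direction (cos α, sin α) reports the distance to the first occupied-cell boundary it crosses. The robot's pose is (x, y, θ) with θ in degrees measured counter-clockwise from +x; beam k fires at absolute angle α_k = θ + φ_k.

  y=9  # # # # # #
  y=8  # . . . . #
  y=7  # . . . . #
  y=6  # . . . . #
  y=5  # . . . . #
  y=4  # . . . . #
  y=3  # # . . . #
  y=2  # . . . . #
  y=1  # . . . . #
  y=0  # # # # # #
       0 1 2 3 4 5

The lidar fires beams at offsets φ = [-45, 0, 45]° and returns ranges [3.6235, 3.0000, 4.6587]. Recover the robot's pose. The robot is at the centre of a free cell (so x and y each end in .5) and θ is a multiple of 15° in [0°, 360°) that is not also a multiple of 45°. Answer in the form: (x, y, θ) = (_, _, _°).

(x, y, θ) = (4.5, 5.5, 210°)

Enumerate (i+0.5, j+0.5, θ) over the 31 free cells and 16 admissible headings. For each, cast all 3 beams and compare to the given ranges.
  (2.5, 6.5, 165°): beam 1 = 2.8868 ≠ 3.6235 ✗
  (3.5, 7.5, 120°): beam 1 = 1.5529 ≠ 3.6235 ✗
  (1.5, 6.5, 255°): beam 1 = 0.5774 ≠ 3.6235 ✗
  (1.5, 8.5, 255°): beam 1 = 0.5774 ≠ 3.6235 ✗
  …
  (4.5, 5.5, 210°): r_1=3.6235, r_2=3.0000, r_3=4.6587 — all match ✓
Unique over the lattice → pose = (4.5, 5.5, 210°).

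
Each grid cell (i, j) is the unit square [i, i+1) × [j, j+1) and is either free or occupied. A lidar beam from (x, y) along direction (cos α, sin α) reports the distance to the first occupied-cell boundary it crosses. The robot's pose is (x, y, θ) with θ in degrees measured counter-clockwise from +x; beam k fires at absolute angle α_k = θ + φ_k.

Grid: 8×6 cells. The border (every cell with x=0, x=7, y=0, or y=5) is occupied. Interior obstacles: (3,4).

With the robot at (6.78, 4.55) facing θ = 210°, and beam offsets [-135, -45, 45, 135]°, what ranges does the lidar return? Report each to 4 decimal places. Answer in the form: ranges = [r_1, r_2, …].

ranges = [0.4659, 1.7387, 3.6752, 0.2278]

beam 1: φ=-135°, α=75°
  cosα=0.2588 sinα=0.9659 | (6,4) | tMaxX 0.8500 tMaxY 0.4659 | tΔX 3.8637 tΔY 1.0353
    t=0.4659 [y] (6,5) — stop
  → r_1 = 0.4659
beam 2: φ=-45°, α=165°
  cosα=-0.9659 sinα=0.2588 | (6,4) | tMaxX 0.8075 tMaxY 1.7387 | tΔX 1.0353 tΔY 3.8637
    t=0.8075 [x] (5,4)
    t=1.7387 [y] (5,5) — stop
  → r_2 = 1.7387
beam 3: φ=45°, α=255°
  cosα=-0.2588 sinα=-0.9659 | (6,4) | tMaxX 3.0137 tMaxY 0.5694 | tΔX 3.8637 tΔY 1.0353
    t=0.5694 [y] (6,3)
    t=1.6047 [y] (6,2)
    t=2.6400 [y] (6,1)
    t=3.0137 [x] (5,1)
    t=3.6752 [y] (5,0) — stop
  → r_3 = 3.6752
beam 4: φ=135°, α=345°
  cosα=0.9659 sinα=-0.2588 | (6,4) | tMaxX 0.2278 tMaxY 2.1250 | tΔX 1.0353 tΔY 3.8637
    t=0.2278 [x] (7,4) — stop
  → r_4 = 0.2278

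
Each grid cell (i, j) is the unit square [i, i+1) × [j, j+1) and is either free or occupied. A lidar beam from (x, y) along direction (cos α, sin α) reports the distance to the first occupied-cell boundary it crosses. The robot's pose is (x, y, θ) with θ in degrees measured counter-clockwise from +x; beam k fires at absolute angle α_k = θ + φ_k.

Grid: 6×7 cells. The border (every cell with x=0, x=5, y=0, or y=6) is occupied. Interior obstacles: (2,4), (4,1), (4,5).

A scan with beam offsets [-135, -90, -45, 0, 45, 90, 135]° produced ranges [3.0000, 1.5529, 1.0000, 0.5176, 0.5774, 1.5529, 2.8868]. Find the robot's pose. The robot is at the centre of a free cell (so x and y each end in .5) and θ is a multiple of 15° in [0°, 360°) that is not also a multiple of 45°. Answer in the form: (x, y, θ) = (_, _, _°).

(x, y, θ) = (2.5, 1.5, 255°)

The pose lattice has 17·16 = 272 candidates. Test each by forward raycasting.
  (1.5, 1.5, 60°): beam 1 = 0.5176 ≠ 3.0000 ✗
  (3.5, 1.5, 330°): beam 1 = 1.9319 ≠ 3.0000 ✗
  (1.5, 3.5, 345°): beam 1 = 0.5774 ≠ 3.0000 ✗
  (4.5, 2.5, 240°): beam 1 = 3.6235 ≠ 3.0000 ✗
  …
  (2.5, 1.5, 255°): r_1=3.0000, r_2=1.5529, r_3=1.0000, r_4=0.5176, r_5=0.5774, r_6=1.5529, r_7=2.8868 — all match ✓
Unique over the lattice → pose = (2.5, 1.5, 255°).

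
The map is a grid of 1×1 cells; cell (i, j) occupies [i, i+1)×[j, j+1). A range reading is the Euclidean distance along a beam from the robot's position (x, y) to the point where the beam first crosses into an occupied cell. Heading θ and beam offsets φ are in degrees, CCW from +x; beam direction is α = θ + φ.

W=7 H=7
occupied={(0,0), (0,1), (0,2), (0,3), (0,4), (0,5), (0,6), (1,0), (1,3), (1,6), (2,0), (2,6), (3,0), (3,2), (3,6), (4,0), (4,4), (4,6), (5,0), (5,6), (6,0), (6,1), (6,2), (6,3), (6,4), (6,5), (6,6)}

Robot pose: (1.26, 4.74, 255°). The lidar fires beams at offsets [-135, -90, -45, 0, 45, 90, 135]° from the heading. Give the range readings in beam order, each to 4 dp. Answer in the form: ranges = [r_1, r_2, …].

ranges = [0.5200, 0.2692, 0.3002, 0.7661, 0.8545, 2.8367, 2.5200]

beam 1: φ=-135°, α=120°
  cosα=-0.5000 sinα=0.8660 | (1,4) | tMaxX 0.5200 tMaxY 0.3002 | tΔX 2.0000 tΔY 1.1547
    t=0.3002 [y] (1,5)
    t=0.5200 [x] (0,5) — stop
  → r_1 = 0.5200
beam 2: φ=-90°, α=165°
  cosα=-0.9659 sinα=0.2588 | (1,4) | tMaxX 0.2692 tMaxY 1.0046 | tΔX 1.0353 tΔY 3.8637
    t=0.2692 [x] (0,4) — stop
  → r_2 = 0.2692
beam 3: φ=-45°, α=210°
  cosα=-0.8660 sinα=-0.5000 | (1,4) | tMaxX 0.3002 tMaxY 1.4800 | tΔX 1.1547 tΔY 2.0000
    t=0.3002 [x] (0,4) — stop
  → r_3 = 0.3002
beam 4: φ=0°, α=255°
  cosα=-0.2588 sinα=-0.9659 | (1,4) | tMaxX 1.0046 tMaxY 0.7661 | tΔX 3.8637 tΔY 1.0353
    t=0.7661 [y] (1,3) — stop
  → r_4 = 0.7661
beam 5: φ=45°, α=300°
  cosα=0.5000 sinα=-0.8660 | (1,4) | tMaxX 1.4800 tMaxY 0.8545 | tΔX 2.0000 tΔY 1.1547
    t=0.8545 [y] (1,3) — stop
  → r_5 = 0.8545
beam 6: φ=90°, α=345°
  cosα=0.9659 sinα=-0.2588 | (1,4) | tMaxX 0.7661 tMaxY 2.8591 | tΔX 1.0353 tΔY 3.8637
    t=0.7661 [x] (2,4)
    t=1.8014 [x] (3,4)
    t=2.8367 [x] (4,4) — stop
  → r_6 = 2.8367
beam 7: φ=135°, α=30°
  cosα=0.8660 sinα=0.5000 | (1,4) | tMaxX 0.8545 tMaxY 0.5200 | tΔX 1.1547 tΔY 2.0000
    t=0.5200 [y] (1,5)
    t=0.8545 [x] (2,5)
    t=2.0092 [x] (3,5)
    t=2.5200 [y] (3,6) — stop
  → r_7 = 2.5200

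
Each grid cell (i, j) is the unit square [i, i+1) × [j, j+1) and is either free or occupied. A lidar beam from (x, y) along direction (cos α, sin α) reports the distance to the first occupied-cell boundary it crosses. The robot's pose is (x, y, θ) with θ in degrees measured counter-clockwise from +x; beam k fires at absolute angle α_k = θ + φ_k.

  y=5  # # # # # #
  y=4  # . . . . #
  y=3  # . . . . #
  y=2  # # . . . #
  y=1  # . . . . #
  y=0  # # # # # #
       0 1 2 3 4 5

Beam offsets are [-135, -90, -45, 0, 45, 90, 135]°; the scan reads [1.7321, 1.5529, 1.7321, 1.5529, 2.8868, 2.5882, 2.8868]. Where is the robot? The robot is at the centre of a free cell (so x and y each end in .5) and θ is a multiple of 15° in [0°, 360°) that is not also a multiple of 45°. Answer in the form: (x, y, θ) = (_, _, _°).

(x, y, θ) = (3.5, 2.5, 15°)

Enumerate (i+0.5, j+0.5, θ) over the 15 free cells and 16 admissible headings. For each, cast all 7 beams and compare to the given ranges.
  (4.5, 1.5, 255°): beam 1 = 4.0415 ≠ 1.7321 ✗
  (2.5, 1.5, 210°): beam 1 = 3.6235 ≠ 1.7321 ✗
  (2.5, 2.5, 105°): beam 1 = 2.8868 ≠ 1.7321 ✗
  (2.5, 1.5, 30°): beam 1 = 0.5176 ≠ 1.7321 ✗
  (3.5, 3.5, 75°): beam 1 = 2.8868 ≠ 1.7321 ✗
  …
  (3.5, 2.5, 15°): r_1=1.7321, r_2=1.5529, r_3=1.7321, r_4=1.5529, r_5=2.8868, r_6=2.5882, r_7=2.8868 — all match ✓
Unique over the lattice → pose = (3.5, 2.5, 15°).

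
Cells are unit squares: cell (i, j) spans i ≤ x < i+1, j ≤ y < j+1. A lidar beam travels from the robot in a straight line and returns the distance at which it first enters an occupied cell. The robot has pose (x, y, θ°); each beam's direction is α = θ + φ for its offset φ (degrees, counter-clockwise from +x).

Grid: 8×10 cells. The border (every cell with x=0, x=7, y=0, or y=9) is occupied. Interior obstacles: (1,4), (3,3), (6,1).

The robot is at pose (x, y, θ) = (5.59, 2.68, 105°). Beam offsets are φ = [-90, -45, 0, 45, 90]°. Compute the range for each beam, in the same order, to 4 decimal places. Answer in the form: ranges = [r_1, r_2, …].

beam 1: φ=-90°, α=15°
  dir = (cos 15°, sin 15°) = (0.9659, 0.2588); from cell (5,2)
  next x-line at t=0.4245, next y-line at t=1.2364; Δt_x=1.0353, Δt_y=3.8637
    x: enter (6,2) at t=0.4245
    y: enter (6,3) at t=1.2364
    x: enter (7,3) at t=1.4597 ← occupied
  → r_1 = 1.4597
beam 2: φ=-45°, α=60°
  dir = (cos 60°, sin 60°) = (0.5000, 0.8660); from cell (5,2)
  next x-line at t=0.8200, next y-line at t=0.3695; Δt_x=2.0000, Δt_y=1.1547
    y: enter (5,3) at t=0.3695
    x: enter (6,3) at t=0.8200
    y: enter (6,4) at t=1.5242
    y: enter (6,5) at t=2.6789
    x: enter (7,5) at t=2.8200 ← occupied
  → r_2 = 2.8200
beam 3: φ=0°, α=105°
  dir = (cos 105°, sin 105°) = (-0.2588, 0.9659); from cell (5,2)
  next x-line at t=2.2796, next y-line at t=0.3313; Δt_x=3.8637, Δt_y=1.0353
    y: enter (5,3) at t=0.3313
    y: enter (5,4) at t=1.3666
    x: enter (4,4) at t=2.2796
    y: enter (4,5) at t=2.4018
    y: enter (4,6) at t=3.4371
    y: enter (4,7) at t=4.4724
    y: enter (4,8) at t=5.5077
    x: enter (3,8) at t=6.1433
    y: enter (3,9) at t=6.5429 ← occupied
  → r_3 = 6.5429
beam 4: φ=45°, α=150°
  dir = (cos 150°, sin 150°) = (-0.8660, 0.5000); from cell (5,2)
  next x-line at t=0.6813, next y-line at t=0.6400; Δt_x=1.1547, Δt_y=2.0000
    y: enter (5,3) at t=0.6400
    x: enter (4,3) at t=0.6813
    x: enter (3,3) at t=1.8360 ← occupied
  → r_4 = 1.8360
beam 5: φ=90°, α=195°
  dir = (cos 195°, sin 195°) = (-0.9659, -0.2588); from cell (5,2)
  next x-line at t=0.6108, next y-line at t=2.6273; Δt_x=1.0353, Δt_y=3.8637
    x: enter (4,2) at t=0.6108
    x: enter (3,2) at t=1.6461
    y: enter (3,1) at t=2.6273
    x: enter (2,1) at t=2.6814
    x: enter (1,1) at t=3.7166
    x: enter (0,1) at t=4.7519 ← occupied
  → r_5 = 4.7519

ranges = [1.4597, 2.8200, 6.5429, 1.8360, 4.7519]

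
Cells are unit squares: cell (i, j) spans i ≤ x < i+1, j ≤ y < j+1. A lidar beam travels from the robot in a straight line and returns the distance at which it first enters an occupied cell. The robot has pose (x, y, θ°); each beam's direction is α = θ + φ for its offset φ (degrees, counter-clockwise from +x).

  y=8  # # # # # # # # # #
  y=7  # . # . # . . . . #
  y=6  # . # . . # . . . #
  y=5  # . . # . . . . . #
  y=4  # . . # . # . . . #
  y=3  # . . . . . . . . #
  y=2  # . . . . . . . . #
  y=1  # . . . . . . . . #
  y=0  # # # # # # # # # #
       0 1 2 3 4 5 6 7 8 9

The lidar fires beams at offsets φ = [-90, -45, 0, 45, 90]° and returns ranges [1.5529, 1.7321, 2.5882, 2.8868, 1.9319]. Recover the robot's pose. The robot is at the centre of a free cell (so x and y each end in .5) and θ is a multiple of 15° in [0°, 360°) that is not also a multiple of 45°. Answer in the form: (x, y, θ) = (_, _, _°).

Candidates: 49 free-cell centres × 16 headings = 784 poses. Raycast each; keep the one whose scan matches to 4 dp.
  (3.5, 1.5, 120°): beam 1 = 6.3509 ≠ 1.5529 ✗
  (5.5, 2.5, 15°): beam 2 = 3.0000 ≠ 1.7321 ✗
  (5.5, 5.5, 195°): beam 1 = 0.5176 ≠ 1.5529 ✗
  (7.5, 7.5, 240°): beam 1 = 1.0000 ≠ 1.5529 ✗
  …
  (7.5, 5.5, 75°): r_1=1.5529, r_2=1.7321, r_3=2.5882, r_4=2.8868, r_5=1.9319 — all match ✓
No second candidate reproduces the full scan.

(x, y, θ) = (7.5, 5.5, 75°)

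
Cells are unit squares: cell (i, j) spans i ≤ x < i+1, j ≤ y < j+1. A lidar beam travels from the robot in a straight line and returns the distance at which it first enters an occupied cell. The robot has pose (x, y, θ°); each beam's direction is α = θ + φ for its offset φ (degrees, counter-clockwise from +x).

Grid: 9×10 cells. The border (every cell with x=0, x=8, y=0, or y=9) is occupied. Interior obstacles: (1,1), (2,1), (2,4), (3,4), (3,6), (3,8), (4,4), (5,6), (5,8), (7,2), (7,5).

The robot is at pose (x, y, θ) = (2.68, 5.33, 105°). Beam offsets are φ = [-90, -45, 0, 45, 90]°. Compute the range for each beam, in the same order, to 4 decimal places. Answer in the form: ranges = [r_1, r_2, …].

ranges = [2.5887, 0.7736, 3.7995, 1.9399, 1.7393]

beam 1: φ=-90°, α=15°
  dir = (cos 15°, sin 15°) = (0.9659, 0.2588); from cell (2,5)
  next x-line at t=0.3313, next y-line at t=2.5887; Δt_x=1.0353, Δt_y=3.8637
    x: enter (3,5) at t=0.3313
    x: enter (4,5) at t=1.3666
    x: enter (5,5) at t=2.4018
    y: enter (5,6) at t=2.5887 ← occupied
  → r_1 = 2.5887
beam 2: φ=-45°, α=60°
  dir = (cos 60°, sin 60°) = (0.5000, 0.8660); from cell (2,5)
  next x-line at t=0.6400, next y-line at t=0.7736; Δt_x=2.0000, Δt_y=1.1547
    x: enter (3,5) at t=0.6400
    y: enter (3,6) at t=0.7736 ← occupied
  → r_2 = 0.7736
beam 3: φ=0°, α=105°
  dir = (cos 105°, sin 105°) = (-0.2588, 0.9659); from cell (2,5)
  next x-line at t=2.6273, next y-line at t=0.6936; Δt_x=3.8637, Δt_y=1.0353
    y: enter (2,6) at t=0.6936
    y: enter (2,7) at t=1.7289
    x: enter (1,7) at t=2.6273
    y: enter (1,8) at t=2.7642
    y: enter (1,9) at t=3.7995 ← occupied
  → r_3 = 3.7995
beam 4: φ=45°, α=150°
  dir = (cos 150°, sin 150°) = (-0.8660, 0.5000); from cell (2,5)
  next x-line at t=0.7852, next y-line at t=1.3400; Δt_x=1.1547, Δt_y=2.0000
    x: enter (1,5) at t=0.7852
    y: enter (1,6) at t=1.3400
    x: enter (0,6) at t=1.9399 ← occupied
  → r_4 = 1.9399
beam 5: φ=90°, α=195°
  dir = (cos 195°, sin 195°) = (-0.9659, -0.2588); from cell (2,5)
  next x-line at t=0.7040, next y-line at t=1.2750; Δt_x=1.0353, Δt_y=3.8637
    x: enter (1,5) at t=0.7040
    y: enter (1,4) at t=1.2750
    x: enter (0,4) at t=1.7393 ← occupied
  → r_5 = 1.7393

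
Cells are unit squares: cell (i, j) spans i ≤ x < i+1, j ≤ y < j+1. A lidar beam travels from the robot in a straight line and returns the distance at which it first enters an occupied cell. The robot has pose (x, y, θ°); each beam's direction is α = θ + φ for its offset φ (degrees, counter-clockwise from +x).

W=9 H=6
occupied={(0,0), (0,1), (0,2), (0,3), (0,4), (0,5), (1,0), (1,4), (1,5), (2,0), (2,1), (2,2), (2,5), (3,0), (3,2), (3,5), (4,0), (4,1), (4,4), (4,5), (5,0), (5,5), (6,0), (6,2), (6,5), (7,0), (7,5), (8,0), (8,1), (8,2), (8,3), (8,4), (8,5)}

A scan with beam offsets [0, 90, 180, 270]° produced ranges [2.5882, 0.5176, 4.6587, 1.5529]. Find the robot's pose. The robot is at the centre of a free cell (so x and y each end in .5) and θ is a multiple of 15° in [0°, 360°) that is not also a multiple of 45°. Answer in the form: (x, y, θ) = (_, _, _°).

(x, y, θ) = (3.5, 3.5, 195°)

The pose lattice has 21·16 = 336 candidates. Test each by forward raycasting.
  (7.5, 4.5, 255°): beam 1 = 1.9319 ≠ 2.5882 ✗
  (3.5, 4.5, 195°): beam 1 = 1.5529 ≠ 2.5882 ✗
  (7.5, 1.5, 150°): beam 1 = 1.0000 ≠ 2.5882 ✗
  (5.5, 1.5, 75°): beam 1 = 3.6235 ≠ 2.5882 ✗
  (3.5, 1.5, 210°): beam 1 = 0.5774 ≠ 2.5882 ✗
  …
  (3.5, 3.5, 195°): r_1=2.5882, r_2=0.5176, r_3=4.6587, r_4=1.5529 — all match ✓
Only this pose fits every beam.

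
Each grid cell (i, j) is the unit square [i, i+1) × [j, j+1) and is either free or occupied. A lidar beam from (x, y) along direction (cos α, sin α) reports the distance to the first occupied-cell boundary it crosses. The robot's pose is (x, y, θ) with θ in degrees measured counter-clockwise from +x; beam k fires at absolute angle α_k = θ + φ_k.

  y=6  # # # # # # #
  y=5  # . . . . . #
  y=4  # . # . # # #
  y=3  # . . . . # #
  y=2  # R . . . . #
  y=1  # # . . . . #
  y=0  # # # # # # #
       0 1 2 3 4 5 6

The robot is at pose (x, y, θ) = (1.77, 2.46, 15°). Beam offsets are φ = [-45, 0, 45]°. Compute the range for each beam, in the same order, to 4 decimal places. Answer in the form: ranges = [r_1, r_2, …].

beam 1: φ=-45°, α=330°
  dir = (cos 330°, sin 330°) = (0.8660, -0.5000); from cell (1,2)
  next x-line at t=0.2656, next y-line at t=0.9200; Δt_x=1.1547, Δt_y=2.0000
    x: enter (2,2) at t=0.2656
    y: enter (2,1) at t=0.9200
    x: enter (3,1) at t=1.4203
    x: enter (4,1) at t=2.5750
    y: enter (4,0) at t=2.9200 ← occupied
  → r_1 = 2.9200
beam 2: φ=0°, α=15°
  dir = (cos 15°, sin 15°) = (0.9659, 0.2588); from cell (1,2)
  next x-line at t=0.2381, next y-line at t=2.0864; Δt_x=1.0353, Δt_y=3.8637
    x: enter (2,2) at t=0.2381
    x: enter (3,2) at t=1.2734
    y: enter (3,3) at t=2.0864
    x: enter (4,3) at t=2.3087
    x: enter (5,3) at t=3.3439 ← occupied
  → r_2 = 3.3439
beam 3: φ=45°, α=60°
  dir = (cos 60°, sin 60°) = (0.5000, 0.8660); from cell (1,2)
  next x-line at t=0.4600, next y-line at t=0.6235; Δt_x=2.0000, Δt_y=1.1547
    x: enter (2,2) at t=0.4600
    y: enter (2,3) at t=0.6235
    y: enter (2,4) at t=1.7782 ← occupied
  → r_3 = 1.7782

ranges = [2.9200, 3.3439, 1.7782]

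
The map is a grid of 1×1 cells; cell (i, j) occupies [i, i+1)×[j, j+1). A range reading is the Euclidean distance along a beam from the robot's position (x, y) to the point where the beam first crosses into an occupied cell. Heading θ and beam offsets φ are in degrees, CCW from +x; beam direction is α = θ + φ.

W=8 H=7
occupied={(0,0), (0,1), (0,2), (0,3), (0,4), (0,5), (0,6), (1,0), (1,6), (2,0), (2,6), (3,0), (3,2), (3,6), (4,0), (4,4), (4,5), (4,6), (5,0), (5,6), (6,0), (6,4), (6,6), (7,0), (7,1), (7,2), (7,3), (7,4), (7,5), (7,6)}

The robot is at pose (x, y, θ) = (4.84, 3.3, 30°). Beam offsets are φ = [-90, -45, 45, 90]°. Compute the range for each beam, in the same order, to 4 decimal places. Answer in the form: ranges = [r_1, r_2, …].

beam 1: φ=-90°, α=300°
  direction (0.5000, -0.8660); cell (4,3); t to first gridline: x 0.3200, y 0.3464 (then +2.0000 / +1.1547)
    (5,3) via x @ 0.3200
    (5,2) via y @ 0.3464
    (5,1) via y @ 1.5011
    (6,1) via x @ 2.3200
    (6,0) via y @ 2.6558  # hit
  → r_1 = 2.6558
beam 2: φ=-45°, α=345°
  direction (0.9659, -0.2588); cell (4,3); t to first gridline: x 0.1656, y 1.1591 (then +1.0353 / +3.8637)
    (5,3) via x @ 0.1656
    (5,2) via y @ 1.1591
    (6,2) via x @ 1.2009
    (7,2) via x @ 2.2362  # hit
  → r_2 = 2.2362
beam 3: φ=45°, α=75°
  direction (0.2588, 0.9659); cell (4,3); t to first gridline: x 0.6182, y 0.7247 (then +3.8637 / +1.0353)
    (5,3) via x @ 0.6182
    (5,4) via y @ 0.7247
    (5,5) via y @ 1.7600
    (5,6) via y @ 2.7952  # hit
  → r_3 = 2.7952
beam 4: φ=90°, α=120°
  direction (-0.5000, 0.8660); cell (4,3); t to first gridline: x 1.6800, y 0.8083 (then +2.0000 / +1.1547)
    (4,4) via y @ 0.8083  # hit
  → r_4 = 0.8083

ranges = [2.6558, 2.2362, 2.7952, 0.8083]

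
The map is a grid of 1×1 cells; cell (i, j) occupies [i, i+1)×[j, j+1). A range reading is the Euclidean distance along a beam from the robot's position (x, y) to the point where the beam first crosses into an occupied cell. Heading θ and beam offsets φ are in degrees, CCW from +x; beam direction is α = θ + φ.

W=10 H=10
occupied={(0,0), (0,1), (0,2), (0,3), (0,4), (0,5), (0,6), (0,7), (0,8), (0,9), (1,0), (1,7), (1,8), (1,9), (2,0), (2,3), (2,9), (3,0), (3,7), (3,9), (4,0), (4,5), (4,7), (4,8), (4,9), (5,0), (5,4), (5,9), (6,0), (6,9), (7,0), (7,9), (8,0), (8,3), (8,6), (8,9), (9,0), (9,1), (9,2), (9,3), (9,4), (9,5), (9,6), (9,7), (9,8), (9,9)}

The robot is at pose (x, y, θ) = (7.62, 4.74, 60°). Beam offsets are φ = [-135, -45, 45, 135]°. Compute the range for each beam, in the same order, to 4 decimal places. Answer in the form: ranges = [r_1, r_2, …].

beam 1: φ=-135°, α=285°
  direction (0.2588, -0.9659); cell (7,4); t to first gridline: x 1.4682, y 0.7661 (then +3.8637 / +1.0353)
    (7,3) via y @ 0.7661
    (8,3) via x @ 1.4682  # hit
  → r_1 = 1.4682
beam 2: φ=-45°, α=15°
  direction (0.9659, 0.2588); cell (7,4); t to first gridline: x 0.3934, y 1.0046 (then +1.0353 / +3.8637)
    (8,4) via x @ 0.3934
    (8,5) via y @ 1.0046
    (9,5) via x @ 1.4287  # hit
  → r_2 = 1.4287
beam 3: φ=45°, α=105°
  direction (-0.2588, 0.9659); cell (7,4); t to first gridline: x 2.3955, y 0.2692 (then +3.8637 / +1.0353)
    (7,5) via y @ 0.2692
    (7,6) via y @ 1.3044
    (7,7) via y @ 2.3397
    (6,7) via x @ 2.3955
    (6,8) via y @ 3.3750
    (6,9) via y @ 4.4103  # hit
  → r_3 = 4.4103
beam 4: φ=135°, α=195°
  direction (-0.9659, -0.2588); cell (7,4); t to first gridline: x 0.6419, y 2.8591 (then +1.0353 / +3.8637)
    (6,4) via x @ 0.6419
    (5,4) via x @ 1.6771  # hit
  → r_4 = 1.6771

ranges = [1.4682, 1.4287, 4.4103, 1.6771]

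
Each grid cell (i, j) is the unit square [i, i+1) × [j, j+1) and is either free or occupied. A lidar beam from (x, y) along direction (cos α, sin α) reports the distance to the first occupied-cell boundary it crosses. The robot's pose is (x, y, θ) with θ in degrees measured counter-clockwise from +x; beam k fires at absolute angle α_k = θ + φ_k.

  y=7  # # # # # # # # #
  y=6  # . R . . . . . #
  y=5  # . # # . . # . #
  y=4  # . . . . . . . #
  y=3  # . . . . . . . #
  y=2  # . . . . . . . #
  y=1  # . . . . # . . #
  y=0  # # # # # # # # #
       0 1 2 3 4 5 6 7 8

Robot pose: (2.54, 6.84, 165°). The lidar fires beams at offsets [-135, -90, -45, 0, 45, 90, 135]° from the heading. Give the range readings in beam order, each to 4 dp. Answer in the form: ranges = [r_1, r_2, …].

beam 1: φ=-135°, α=30°
  d=(0.8660,0.5000)  start (2,6)  tX=0.5312 tY=0.3200  stride 1/|dx|=1.1547 1/|dy|=2.0000
    cross y-line → (2,7), t=0.3200 (wall)
  → r_1 = 0.3200
beam 2: φ=-90°, α=75°
  d=(0.2588,0.9659)  start (2,6)  tX=1.7773 tY=0.1656  stride 1/|dx|=3.8637 1/|dy|=1.0353
    cross y-line → (2,7), t=0.1656 (wall)
  → r_2 = 0.1656
beam 3: φ=-45°, α=120°
  d=(-0.5000,0.8660)  start (2,6)  tX=1.0800 tY=0.1848  stride 1/|dx|=2.0000 1/|dy|=1.1547
    cross y-line → (2,7), t=0.1848 (wall)
  → r_3 = 0.1848
beam 4: φ=0°, α=165°
  d=(-0.9659,0.2588)  start (2,6)  tX=0.5590 tY=0.6182  stride 1/|dx|=1.0353 1/|dy|=3.8637
    cross x-line → (1,6), t=0.5590
    cross y-line → (1,7), t=0.6182 (wall)
  → r_4 = 0.6182
beam 5: φ=45°, α=210°
  d=(-0.8660,-0.5000)  start (2,6)  tX=0.6235 tY=1.6800  stride 1/|dx|=1.1547 1/|dy|=2.0000
    cross x-line → (1,6), t=0.6235
    cross y-line → (1,5), t=1.6800
    cross x-line → (0,5), t=1.7782 (wall)
  → r_5 = 1.7782
beam 6: φ=90°, α=255°
  d=(-0.2588,-0.9659)  start (2,6)  tX=2.0864 tY=0.8696  stride 1/|dx|=3.8637 1/|dy|=1.0353
    cross y-line → (2,5), t=0.8696 (wall)
  → r_6 = 0.8696
beam 7: φ=135°, α=300°
  d=(0.5000,-0.8660)  start (2,6)  tX=0.9200 tY=0.9699  stride 1/|dx|=2.0000 1/|dy|=1.1547
    cross x-line → (3,6), t=0.9200
    cross y-line → (3,5), t=0.9699 (wall)
  → r_7 = 0.9699

ranges = [0.3200, 0.1656, 0.1848, 0.6182, 1.7782, 0.8696, 0.9699]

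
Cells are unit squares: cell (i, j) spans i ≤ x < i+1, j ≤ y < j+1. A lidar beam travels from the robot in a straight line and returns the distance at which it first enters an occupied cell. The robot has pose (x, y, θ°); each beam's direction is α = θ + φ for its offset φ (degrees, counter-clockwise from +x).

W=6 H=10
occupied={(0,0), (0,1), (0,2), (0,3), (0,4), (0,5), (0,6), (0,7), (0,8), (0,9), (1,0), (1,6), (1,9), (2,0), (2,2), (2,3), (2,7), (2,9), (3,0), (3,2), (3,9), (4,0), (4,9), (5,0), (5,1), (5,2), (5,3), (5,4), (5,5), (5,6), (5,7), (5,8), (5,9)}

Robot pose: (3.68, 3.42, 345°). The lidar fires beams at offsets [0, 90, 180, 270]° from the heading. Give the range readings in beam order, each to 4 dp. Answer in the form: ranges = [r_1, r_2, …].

beam 1: φ=0°, α=345°
  d=(0.9659,-0.2588)  start (3,3)  tX=0.3313 tY=1.6228  stride 1/|dx|=1.0353 1/|dy|=3.8637
    cross x-line → (4,3), t=0.3313
    cross x-line → (5,3), t=1.3666 (wall)
  → r_1 = 1.3666
beam 2: φ=90°, α=75°
  d=(0.2588,0.9659)  start (3,3)  tX=1.2364 tY=0.6005  stride 1/|dx|=3.8637 1/|dy|=1.0353
    cross y-line → (3,4), t=0.6005
    cross x-line → (4,4), t=1.2364
    cross y-line → (4,5), t=1.6357
    cross y-line → (4,6), t=2.6710
    cross y-line → (4,7), t=3.7063
    cross y-line → (4,8), t=4.7416
    cross x-line → (5,8), t=5.1001 (wall)
  → r_2 = 5.1001
beam 3: φ=180°, α=165°
  d=(-0.9659,0.2588)  start (3,3)  tX=0.7040 tY=2.2409  stride 1/|dx|=1.0353 1/|dy|=3.8637
    cross x-line → (2,3), t=0.7040 (wall)
  → r_3 = 0.7040
beam 4: φ=270°, α=255°
  d=(-0.2588,-0.9659)  start (3,3)  tX=2.6273 tY=0.4348  stride 1/|dx|=3.8637 1/|dy|=1.0353
    cross y-line → (3,2), t=0.4348 (wall)
  → r_4 = 0.4348

ranges = [1.3666, 5.1001, 0.7040, 0.4348]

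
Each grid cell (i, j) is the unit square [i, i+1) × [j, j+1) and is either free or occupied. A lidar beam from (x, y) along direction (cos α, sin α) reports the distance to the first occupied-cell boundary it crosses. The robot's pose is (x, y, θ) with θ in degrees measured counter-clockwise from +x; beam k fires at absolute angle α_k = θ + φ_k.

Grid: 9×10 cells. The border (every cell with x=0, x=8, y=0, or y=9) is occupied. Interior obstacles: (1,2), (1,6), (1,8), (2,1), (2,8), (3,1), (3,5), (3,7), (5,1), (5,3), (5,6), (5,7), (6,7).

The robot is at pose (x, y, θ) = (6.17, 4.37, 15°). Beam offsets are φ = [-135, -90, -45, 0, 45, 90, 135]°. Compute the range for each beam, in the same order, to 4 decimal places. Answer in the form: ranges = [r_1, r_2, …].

beam 1: φ=-135°, α=240°
  dir = (cos 240°, sin 240°) = (-0.5000, -0.8660); from cell (6,4)
  next x-line at t=0.3400, next y-line at t=0.4272; Δt_x=2.0000, Δt_y=1.1547
    x: enter (5,4) at t=0.3400
    y: enter (5,3) at t=0.4272 ← occupied
  → r_1 = 0.4272
beam 2: φ=-90°, α=285°
  dir = (cos 285°, sin 285°) = (0.2588, -0.9659); from cell (6,4)
  next x-line at t=3.2069, next y-line at t=0.3831; Δt_x=3.8637, Δt_y=1.0353
    y: enter (6,3) at t=0.3831
    y: enter (6,2) at t=1.4183
    y: enter (6,1) at t=2.4536
    x: enter (7,1) at t=3.2069
    y: enter (7,0) at t=3.4889 ← occupied
  → r_2 = 3.4889
beam 3: φ=-45°, α=330°
  dir = (cos 330°, sin 330°) = (0.8660, -0.5000); from cell (6,4)
  next x-line at t=0.9584, next y-line at t=0.7400; Δt_x=1.1547, Δt_y=2.0000
    y: enter (6,3) at t=0.7400
    x: enter (7,3) at t=0.9584
    x: enter (8,3) at t=2.1131 ← occupied
  → r_3 = 2.1131
beam 4: φ=0°, α=15°
  dir = (cos 15°, sin 15°) = (0.9659, 0.2588); from cell (6,4)
  next x-line at t=0.8593, next y-line at t=2.4341; Δt_x=1.0353, Δt_y=3.8637
    x: enter (7,4) at t=0.8593
    x: enter (8,4) at t=1.8946 ← occupied
  → r_4 = 1.8946
beam 5: φ=45°, α=60°
  dir = (cos 60°, sin 60°) = (0.5000, 0.8660); from cell (6,4)
  next x-line at t=1.6600, next y-line at t=0.7275; Δt_x=2.0000, Δt_y=1.1547
    y: enter (6,5) at t=0.7275
    x: enter (7,5) at t=1.6600
    y: enter (7,6) at t=1.8822
    y: enter (7,7) at t=3.0369
    x: enter (8,7) at t=3.6600 ← occupied
  → r_5 = 3.6600
beam 6: φ=90°, α=105°
  dir = (cos 105°, sin 105°) = (-0.2588, 0.9659); from cell (6,4)
  next x-line at t=0.6568, next y-line at t=0.6522; Δt_x=3.8637, Δt_y=1.0353
    y: enter (6,5) at t=0.6522
    x: enter (5,5) at t=0.6568
    y: enter (5,6) at t=1.6875 ← occupied
  → r_6 = 1.6875
beam 7: φ=135°, α=150°
  dir = (cos 150°, sin 150°) = (-0.8660, 0.5000); from cell (6,4)
  next x-line at t=0.1963, next y-line at t=1.2600; Δt_x=1.1547, Δt_y=2.0000
    x: enter (5,4) at t=0.1963
    y: enter (5,5) at t=1.2600
    x: enter (4,5) at t=1.3510
    x: enter (3,5) at t=2.5057 ← occupied
  → r_7 = 2.5057

ranges = [0.4272, 3.4889, 2.1131, 1.8946, 3.6600, 1.6875, 2.5057]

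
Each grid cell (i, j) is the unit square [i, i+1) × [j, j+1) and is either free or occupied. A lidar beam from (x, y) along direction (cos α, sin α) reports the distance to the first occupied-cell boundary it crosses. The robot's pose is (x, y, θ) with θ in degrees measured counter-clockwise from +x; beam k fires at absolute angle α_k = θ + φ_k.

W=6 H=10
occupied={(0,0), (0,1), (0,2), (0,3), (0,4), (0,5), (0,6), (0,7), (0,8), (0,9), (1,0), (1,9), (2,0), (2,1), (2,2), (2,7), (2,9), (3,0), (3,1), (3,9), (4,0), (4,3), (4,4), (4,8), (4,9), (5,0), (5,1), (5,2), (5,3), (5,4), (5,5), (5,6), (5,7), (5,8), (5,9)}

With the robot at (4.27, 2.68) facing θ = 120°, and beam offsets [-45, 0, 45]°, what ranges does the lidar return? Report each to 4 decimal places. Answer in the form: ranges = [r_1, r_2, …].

beam 1: φ=-45°, α=75°
  direction (0.2588, 0.9659); cell (4,2); t to first gridline: x 2.8205, y 0.3313 (then +3.8637 / +1.0353)
    (4,3) via y @ 0.3313  # hit
  → r_1 = 0.3313
beam 2: φ=0°, α=120°
  direction (-0.5000, 0.8660); cell (4,2); t to first gridline: x 0.5400, y 0.3695 (then +2.0000 / +1.1547)
    (4,3) via y @ 0.3695  # hit
  → r_2 = 0.3695
beam 3: φ=45°, α=165°
  direction (-0.9659, 0.2588); cell (4,2); t to first gridline: x 0.2795, y 1.2364 (then +1.0353 / +3.8637)
    (3,2) via x @ 0.2795
    (3,3) via y @ 1.2364
    (2,3) via x @ 1.3148
    (1,3) via x @ 2.3501
    (0,3) via x @ 3.3854  # hit
  → r_3 = 3.3854

ranges = [0.3313, 0.3695, 3.3854]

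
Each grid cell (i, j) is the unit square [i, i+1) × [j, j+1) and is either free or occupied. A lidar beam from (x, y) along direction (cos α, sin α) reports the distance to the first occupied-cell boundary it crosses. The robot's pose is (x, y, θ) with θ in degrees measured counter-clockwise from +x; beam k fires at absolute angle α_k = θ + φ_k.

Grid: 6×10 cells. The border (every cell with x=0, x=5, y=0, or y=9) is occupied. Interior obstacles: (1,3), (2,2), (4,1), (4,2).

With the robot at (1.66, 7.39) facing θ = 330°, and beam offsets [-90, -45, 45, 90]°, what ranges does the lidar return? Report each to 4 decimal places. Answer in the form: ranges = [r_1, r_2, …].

ranges = [1.3200, 4.5449, 3.4578, 1.8591]

beam 1: φ=-90°, α=240°
  direction (-0.5000, -0.8660); cell (1,7); t to first gridline: x 1.3200, y 0.4503 (then +2.0000 / +1.1547)
    (1,6) via y @ 0.4503
    (0,6) via x @ 1.3200  # hit
  → r_1 = 1.3200
beam 2: φ=-45°, α=285°
  direction (0.2588, -0.9659); cell (1,7); t to first gridline: x 1.3137, y 0.4038 (then +3.8637 / +1.0353)
    (1,6) via y @ 0.4038
    (2,6) via x @ 1.3137
    (2,5) via y @ 1.4390
    (2,4) via y @ 2.4743
    (2,3) via y @ 3.5096
    (2,2) via y @ 4.5449  # hit
  → r_2 = 4.5449
beam 3: φ=45°, α=15°
  direction (0.9659, 0.2588); cell (1,7); t to first gridline: x 0.3520, y 2.3569 (then +1.0353 / +3.8637)
    (2,7) via x @ 0.3520
    (3,7) via x @ 1.3873
    (3,8) via y @ 2.3569
    (4,8) via x @ 2.4225
    (5,8) via x @ 3.4578  # hit
  → r_3 = 3.4578
beam 4: φ=90°, α=60°
  direction (0.5000, 0.8660); cell (1,7); t to first gridline: x 0.6800, y 0.7044 (then +2.0000 / +1.1547)
    (2,7) via x @ 0.6800
    (2,8) via y @ 0.7044
    (2,9) via y @ 1.8591  # hit
  → r_4 = 1.8591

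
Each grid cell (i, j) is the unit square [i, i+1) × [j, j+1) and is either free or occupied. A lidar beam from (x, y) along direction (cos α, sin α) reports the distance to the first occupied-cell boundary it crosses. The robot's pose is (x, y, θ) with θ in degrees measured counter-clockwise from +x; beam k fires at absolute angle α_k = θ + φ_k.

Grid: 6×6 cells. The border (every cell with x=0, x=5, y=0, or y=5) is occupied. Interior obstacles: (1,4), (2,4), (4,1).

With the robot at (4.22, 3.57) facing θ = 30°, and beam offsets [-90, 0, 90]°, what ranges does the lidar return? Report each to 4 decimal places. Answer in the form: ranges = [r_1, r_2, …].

beam 1: φ=-90°, α=300°
  dir = (cos 300°, sin 300°) = (0.5000, -0.8660); from cell (4,3)
  next x-line at t=1.5600, next y-line at t=0.6582; Δt_x=2.0000, Δt_y=1.1547
    y: enter (4,2) at t=0.6582
    x: enter (5,2) at t=1.5600 ← occupied
  → r_1 = 1.5600
beam 2: φ=0°, α=30°
  dir = (cos 30°, sin 30°) = (0.8660, 0.5000); from cell (4,3)
  next x-line at t=0.9007, next y-line at t=0.8600; Δt_x=1.1547, Δt_y=2.0000
    y: enter (4,4) at t=0.8600
    x: enter (5,4) at t=0.9007 ← occupied
  → r_2 = 0.9007
beam 3: φ=90°, α=120°
  dir = (cos 120°, sin 120°) = (-0.5000, 0.8660); from cell (4,3)
  next x-line at t=0.4400, next y-line at t=0.4965; Δt_x=2.0000, Δt_y=1.1547
    x: enter (3,3) at t=0.4400
    y: enter (3,4) at t=0.4965
    y: enter (3,5) at t=1.6512 ← occupied
  → r_3 = 1.6512

ranges = [1.5600, 0.9007, 1.6512]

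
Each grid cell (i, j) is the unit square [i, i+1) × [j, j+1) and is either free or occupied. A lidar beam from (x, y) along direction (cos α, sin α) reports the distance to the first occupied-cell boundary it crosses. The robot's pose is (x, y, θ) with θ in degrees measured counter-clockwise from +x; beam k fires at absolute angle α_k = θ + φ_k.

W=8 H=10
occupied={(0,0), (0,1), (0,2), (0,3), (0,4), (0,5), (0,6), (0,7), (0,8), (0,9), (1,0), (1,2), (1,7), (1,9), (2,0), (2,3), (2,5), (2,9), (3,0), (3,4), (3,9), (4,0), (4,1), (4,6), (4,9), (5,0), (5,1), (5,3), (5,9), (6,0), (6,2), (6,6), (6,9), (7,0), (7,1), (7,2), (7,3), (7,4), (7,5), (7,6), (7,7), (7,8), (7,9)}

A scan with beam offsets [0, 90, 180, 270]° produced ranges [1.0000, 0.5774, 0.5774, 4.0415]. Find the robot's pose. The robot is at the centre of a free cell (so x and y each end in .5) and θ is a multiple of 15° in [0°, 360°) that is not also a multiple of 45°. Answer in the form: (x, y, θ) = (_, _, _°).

Candidates: 37 free-cell centres × 16 headings = 592 poses. Raycast each; keep the one whose scan matches to 4 dp.
  (6.5, 3.5, 345°): beam 1 = 0.5176 ≠ 1.0000 ✗
  (3.5, 6.5, 165°): beam 1 = 1.9319 ≠ 1.0000 ✗
  (6.5, 7.5, 345°): beam 1 = 0.5176 ≠ 1.0000 ✗
  …
  (3.5, 5.5, 60°): r_1=1.0000, r_2=0.5774, r_3=0.5774, r_4=4.0415 — all match ✓
Only this pose fits every beam.

(x, y, θ) = (3.5, 5.5, 60°)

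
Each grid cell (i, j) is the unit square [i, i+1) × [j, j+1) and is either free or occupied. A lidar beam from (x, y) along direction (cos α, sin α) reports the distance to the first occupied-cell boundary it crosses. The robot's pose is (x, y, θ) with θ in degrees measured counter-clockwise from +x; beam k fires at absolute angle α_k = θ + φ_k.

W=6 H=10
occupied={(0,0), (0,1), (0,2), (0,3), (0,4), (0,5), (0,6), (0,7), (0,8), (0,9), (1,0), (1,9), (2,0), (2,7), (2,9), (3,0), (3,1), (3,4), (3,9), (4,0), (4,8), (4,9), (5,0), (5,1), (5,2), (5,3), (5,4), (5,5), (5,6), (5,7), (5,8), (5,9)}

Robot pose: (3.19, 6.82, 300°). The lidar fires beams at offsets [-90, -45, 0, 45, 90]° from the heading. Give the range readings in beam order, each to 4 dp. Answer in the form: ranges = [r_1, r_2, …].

ranges = [2.5288, 6.0253, 3.6200, 1.8738, 2.0900]

beam 1: φ=-90°, α=210°
  cosα=-0.8660 sinα=-0.5000 | (3,6) | tMaxX 0.2194 tMaxY 1.6400 | tΔX 1.1547 tΔY 2.0000
    t=0.2194 [x] (2,6)
    t=1.3741 [x] (1,6)
    t=1.6400 [y] (1,5)
    t=2.5288 [x] (0,5) — stop
  → r_1 = 2.5288
beam 2: φ=-45°, α=255°
  cosα=-0.2588 sinα=-0.9659 | (3,6) | tMaxX 0.7341 tMaxY 0.8489 | tΔX 3.8637 tΔY 1.0353
    t=0.7341 [x] (2,6)
    t=0.8489 [y] (2,5)
    t=1.8842 [y] (2,4)
    t=2.9195 [y] (2,3)
    t=3.9548 [y] (2,2)
    t=4.5978 [x] (1,2)
    t=4.9900 [y] (1,1)
    t=6.0253 [y] (1,0) — stop
  → r_2 = 6.0253
beam 3: φ=0°, α=300°
  cosα=0.5000 sinα=-0.8660 | (3,6) | tMaxX 1.6200 tMaxY 0.9469 | tΔX 2.0000 tΔY 1.1547
    t=0.9469 [y] (3,5)
    t=1.6200 [x] (4,5)
    t=2.1016 [y] (4,4)
    t=3.2563 [y] (4,3)
    t=3.6200 [x] (5,3) — stop
  → r_3 = 3.6200
beam 4: φ=45°, α=345°
  cosα=0.9659 sinα=-0.2588 | (3,6) | tMaxX 0.8386 tMaxY 3.1682 | tΔX 1.0353 tΔY 3.8637
    t=0.8386 [x] (4,6)
    t=1.8738 [x] (5,6) — stop
  → r_4 = 1.8738
beam 5: φ=90°, α=30°
  cosα=0.8660 sinα=0.5000 | (3,6) | tMaxX 0.9353 tMaxY 0.3600 | tΔX 1.1547 tΔY 2.0000
    t=0.3600 [y] (3,7)
    t=0.9353 [x] (4,7)
    t=2.0900 [x] (5,7) — stop
  → r_5 = 2.0900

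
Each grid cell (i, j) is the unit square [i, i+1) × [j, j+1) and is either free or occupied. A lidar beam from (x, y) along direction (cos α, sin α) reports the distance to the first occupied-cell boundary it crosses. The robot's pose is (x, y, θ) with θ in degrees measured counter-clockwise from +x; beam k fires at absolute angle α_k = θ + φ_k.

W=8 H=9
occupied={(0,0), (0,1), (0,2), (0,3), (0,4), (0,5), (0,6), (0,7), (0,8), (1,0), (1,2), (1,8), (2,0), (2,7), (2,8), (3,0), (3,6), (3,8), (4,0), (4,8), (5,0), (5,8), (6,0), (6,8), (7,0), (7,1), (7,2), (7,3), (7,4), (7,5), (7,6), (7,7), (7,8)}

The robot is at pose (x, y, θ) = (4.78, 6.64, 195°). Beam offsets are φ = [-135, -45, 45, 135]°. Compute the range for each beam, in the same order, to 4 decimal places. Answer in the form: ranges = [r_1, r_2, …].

beam 1: φ=-135°, α=60°
  cosα=0.5000 sinα=0.8660 | (4,6) | tMaxX 0.4400 tMaxY 0.4157 | tΔX 2.0000 tΔY 1.1547
    t=0.4157 [y] (4,7)
    t=0.4400 [x] (5,7)
    t=1.5704 [y] (5,8) — stop
  → r_1 = 1.5704
beam 2: φ=-45°, α=150°
  cosα=-0.8660 sinα=0.5000 | (4,6) | tMaxX 0.9007 tMaxY 0.7200 | tΔX 1.1547 tΔY 2.0000
    t=0.7200 [y] (4,7)
    t=0.9007 [x] (3,7)
    t=2.0554 [x] (2,7) — stop
  → r_2 = 2.0554
beam 3: φ=45°, α=240°
  cosα=-0.5000 sinα=-0.8660 | (4,6) | tMaxX 1.5600 tMaxY 0.7390 | tΔX 2.0000 tΔY 1.1547
    t=0.7390 [y] (4,5)
    t=1.5600 [x] (3,5)
    t=1.8937 [y] (3,4)
    t=3.0484 [y] (3,3)
    t=3.5600 [x] (2,3)
    t=4.2031 [y] (2,2)
    t=5.3578 [y] (2,1)
    t=5.5600 [x] (1,1)
    t=6.5125 [y] (1,0) — stop
  → r_3 = 6.5125
beam 4: φ=135°, α=330°
  cosα=0.8660 sinα=-0.5000 | (4,6) | tMaxX 0.2540 tMaxY 1.2800 | tΔX 1.1547 tΔY 2.0000
    t=0.2540 [x] (5,6)
    t=1.2800 [y] (5,5)
    t=1.4087 [x] (6,5)
    t=2.5634 [x] (7,5) — stop
  → r_4 = 2.5634

ranges = [1.5704, 2.0554, 6.5125, 2.5634]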